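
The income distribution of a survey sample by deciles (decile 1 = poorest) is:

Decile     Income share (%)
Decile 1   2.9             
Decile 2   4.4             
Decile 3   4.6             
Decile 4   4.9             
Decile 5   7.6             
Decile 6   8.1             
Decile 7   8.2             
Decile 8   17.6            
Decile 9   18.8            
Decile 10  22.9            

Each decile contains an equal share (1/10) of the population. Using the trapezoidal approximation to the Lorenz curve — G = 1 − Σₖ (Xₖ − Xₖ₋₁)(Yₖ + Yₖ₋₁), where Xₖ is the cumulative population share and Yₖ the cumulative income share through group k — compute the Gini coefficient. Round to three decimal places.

Cumulative income shares Yₖ: 0.0290, 0.0730, 0.1190, 0.1680, 0.2440, 0.3250, 0.4070, 0.5830, 0.7710, 1.0000
Σ (Xₖ−Xₖ₋₁)(Yₖ+Yₖ₋₁) = (1/10)(0.0290+0.0000) + (1/10)(0.0730+0.0290) + (1/10)(0.1190+0.0730) + (1/10)(0.1680+0.1190) + (1/10)(0.2440+0.1680) + (1/10)(0.3250+0.2440) + (1/10)(0.4070+0.3250) + (1/10)(0.5830+0.4070) + (1/10)(0.7710+0.5830) + (1/10)(1.0000+0.7710)
  = 0.0029 + 0.0102 + 0.0192 + 0.0287 + 0.0412 + 0.0569 + 0.0732 + 0.0990 + 0.1354 + 0.1771 = 0.6438
G = 1 − 0.6438 = 0.3562

0.356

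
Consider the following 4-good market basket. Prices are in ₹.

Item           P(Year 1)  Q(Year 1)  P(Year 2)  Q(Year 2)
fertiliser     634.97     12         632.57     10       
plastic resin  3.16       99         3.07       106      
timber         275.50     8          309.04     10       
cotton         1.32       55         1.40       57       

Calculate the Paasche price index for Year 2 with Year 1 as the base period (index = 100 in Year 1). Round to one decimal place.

103.2

Paasche price index uses current-period quantities as weights.
ΣP(Year 2)·Q(Year 2) = 632.57×10 + 3.07×106 + 309.04×10 + 1.40×57 = 6325.7 + 325.42 + 3090.4 + 79.8 = 9821.32
ΣP(Year 1)·Q(Year 2) = 634.97×10 + 3.16×106 + 275.50×10 + 1.32×57 = 6349.7 + 334.96 + 2755 + 75.24 = 9514.9
Index = 9821.32 / 9514.9 × 100 = 103.2204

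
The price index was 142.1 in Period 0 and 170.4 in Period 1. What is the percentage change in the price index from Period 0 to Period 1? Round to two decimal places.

19.92%

Change = (170.4 − 142.1) / 142.1 × 100
       = 28.3 / 142.1 × 100 = 19.9156%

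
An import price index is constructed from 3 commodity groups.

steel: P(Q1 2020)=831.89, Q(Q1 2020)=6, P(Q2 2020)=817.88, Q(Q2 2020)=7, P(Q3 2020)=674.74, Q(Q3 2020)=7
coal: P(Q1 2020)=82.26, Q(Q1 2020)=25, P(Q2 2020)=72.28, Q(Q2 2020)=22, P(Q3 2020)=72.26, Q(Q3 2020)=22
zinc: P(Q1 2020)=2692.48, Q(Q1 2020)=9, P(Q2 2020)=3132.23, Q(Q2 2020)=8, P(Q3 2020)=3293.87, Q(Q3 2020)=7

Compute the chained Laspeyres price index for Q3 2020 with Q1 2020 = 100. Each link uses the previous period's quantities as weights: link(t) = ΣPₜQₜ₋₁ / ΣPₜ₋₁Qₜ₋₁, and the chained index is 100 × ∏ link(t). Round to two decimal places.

112.59

Link Q1 2020→Q2 2020:
ΣP(Q2 2020)Q(Q1 2020) = 817.88×6 + 72.28×25 + 3132.23×9 = 4907.28 + 1807 + 28190.07 = 34904.35
ΣP(Q1 2020)Q(Q1 2020) = 831.89×6 + 82.26×25 + 2692.48×9 = 4991.34 + 2056.5 + 24232.32 = 31280.16
link = 34904.35/31280.16 = 1.115862
Link Q2 2020→Q3 2020:
ΣP(Q3 2020)Q(Q2 2020) = 674.74×7 + 72.26×22 + 3293.87×8 = 4723.18 + 1589.72 + 26350.96 = 32663.86
ΣP(Q2 2020)Q(Q2 2020) = 817.88×7 + 72.28×22 + 3132.23×8 = 5725.16 + 1590.16 + 25057.84 = 32373.16
link = 32663.86/32373.16 = 1.008980
Chained index = 100 × 1.115862 × 1.008980 = 112.5882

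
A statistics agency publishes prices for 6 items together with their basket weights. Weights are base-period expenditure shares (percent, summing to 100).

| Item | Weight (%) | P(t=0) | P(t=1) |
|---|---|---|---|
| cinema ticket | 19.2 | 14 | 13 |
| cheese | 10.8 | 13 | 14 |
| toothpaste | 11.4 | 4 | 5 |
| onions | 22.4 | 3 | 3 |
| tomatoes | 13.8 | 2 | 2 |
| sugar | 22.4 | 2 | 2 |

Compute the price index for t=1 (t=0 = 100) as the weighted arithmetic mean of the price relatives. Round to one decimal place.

cinema ticket: 19.2 × (13/14) = 19.2 × 0.928571 = 17.8286
cheese: 10.8 × (14/13) = 10.8 × 1.076923 = 11.6308
toothpaste: 11.4 × (5/4) = 11.4 × 1.250000 = 14.2500
onions: 22.4 × (3/3) = 22.4 × 1.000000 = 22.4000
tomatoes: 13.8 × (2/2) = 13.8 × 1.000000 = 13.8000
sugar: 22.4 × (2/2) = 22.4 × 1.000000 = 22.4000
Index = Σ wᵢ·(p₁ᵢ/p₀ᵢ) = 17.8286 + 11.6308 + 14.2500 + 22.4000 + 13.8000 + 22.4000 = 102.3093

102.3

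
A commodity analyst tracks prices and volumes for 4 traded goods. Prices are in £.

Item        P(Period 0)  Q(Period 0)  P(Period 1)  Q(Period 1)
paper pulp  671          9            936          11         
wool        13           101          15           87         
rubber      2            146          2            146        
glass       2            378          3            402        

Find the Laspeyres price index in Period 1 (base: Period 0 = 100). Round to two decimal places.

Laspeyres price index uses base-period quantities as weights.
ΣP(Period 1)·Q(Period 0) = 936×9 + 15×101 + 2×146 + 3×378 = 8424 + 1515 + 292 + 1134 = 11365
ΣP(Period 0)·Q(Period 0) = 671×9 + 13×101 + 2×146 + 2×378 = 6039 + 1313 + 292 + 756 = 8400
Index = 11365 / 8400 × 100 = 135.2976

135.30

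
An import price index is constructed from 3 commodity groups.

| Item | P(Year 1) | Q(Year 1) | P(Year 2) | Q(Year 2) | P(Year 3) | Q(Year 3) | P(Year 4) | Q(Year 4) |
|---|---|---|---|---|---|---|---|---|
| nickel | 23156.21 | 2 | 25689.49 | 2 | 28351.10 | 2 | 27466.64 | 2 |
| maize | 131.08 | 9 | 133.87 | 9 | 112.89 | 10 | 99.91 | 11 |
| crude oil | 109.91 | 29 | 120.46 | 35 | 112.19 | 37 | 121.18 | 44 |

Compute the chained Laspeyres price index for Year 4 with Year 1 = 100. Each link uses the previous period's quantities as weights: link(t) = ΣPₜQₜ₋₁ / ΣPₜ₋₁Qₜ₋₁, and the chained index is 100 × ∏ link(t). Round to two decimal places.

Link Year 1→Year 2:
ΣP(Year 2)Q(Year 1) = 25689.49×2 + 133.87×9 + 120.46×29 = 51378.98 + 1204.83 + 3493.34 = 56077.15
ΣP(Year 1)Q(Year 1) = 23156.21×2 + 131.08×9 + 109.91×29 = 46312.42 + 1179.72 + 3187.39 = 50679.53
link = 56077.15/50679.53 = 1.106505
Link Year 2→Year 3:
ΣP(Year 3)Q(Year 2) = 28351.10×2 + 112.89×9 + 112.19×35 = 56702.2 + 1016.01 + 3926.65 = 61644.86
ΣP(Year 2)Q(Year 2) = 25689.49×2 + 133.87×9 + 120.46×35 = 51378.98 + 1204.83 + 4216.1 = 56799.91
link = 61644.86/56799.91 = 1.085299
Link Year 3→Year 4:
ΣP(Year 4)Q(Year 3) = 27466.64×2 + 99.91×10 + 121.18×37 = 54933.28 + 999.1 + 4483.66 = 60416.04
ΣP(Year 3)Q(Year 3) = 28351.10×2 + 112.89×10 + 112.19×37 = 56702.2 + 1128.9 + 4151.03 = 61982.13
link = 60416.04/61982.13 = 0.974733
Chained index = 100 × 1.106505 × 1.085299 × 0.974733 = 117.0546

117.05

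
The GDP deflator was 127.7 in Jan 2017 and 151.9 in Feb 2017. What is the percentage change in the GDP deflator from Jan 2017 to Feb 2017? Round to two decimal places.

Change = (151.9 − 127.7) / 127.7 × 100
       = 24.2 / 127.7 × 100 = 18.9507%

18.95%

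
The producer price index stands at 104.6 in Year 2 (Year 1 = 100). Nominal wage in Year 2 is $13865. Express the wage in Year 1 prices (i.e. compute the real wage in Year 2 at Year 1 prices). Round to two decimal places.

13255.26

Real = Nominal ÷ (Index/100) = 13865 ÷ (104.6/100)
     = 13865 ÷ 1.046 = 13255.2581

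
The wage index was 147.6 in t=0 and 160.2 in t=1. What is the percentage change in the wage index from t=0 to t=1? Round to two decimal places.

8.54%

Change = (160.2 − 147.6) / 147.6 × 100
       = 12.6 / 147.6 × 100 = 8.5366%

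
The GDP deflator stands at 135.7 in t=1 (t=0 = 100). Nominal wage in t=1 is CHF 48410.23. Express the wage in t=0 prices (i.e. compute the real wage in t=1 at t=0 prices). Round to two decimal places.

Real = Nominal ÷ (Index/100) = 48410.23 ÷ (135.7/100)
     = 48410.23 ÷ 1.357 = 35674.4510

35674.45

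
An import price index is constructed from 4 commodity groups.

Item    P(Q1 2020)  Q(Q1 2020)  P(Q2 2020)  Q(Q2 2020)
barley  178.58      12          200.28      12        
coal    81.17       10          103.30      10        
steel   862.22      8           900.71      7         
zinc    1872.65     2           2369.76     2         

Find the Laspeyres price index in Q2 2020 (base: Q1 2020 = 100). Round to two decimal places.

113.12

Laspeyres price index uses base-period quantities as weights.
ΣP(Q2 2020)·Q(Q1 2020) = 200.28×12 + 103.30×10 + 900.71×8 + 2369.76×2 = 2403.36 + 1033 + 7205.68 + 4739.52 = 15381.56
ΣP(Q1 2020)·Q(Q1 2020) = 178.58×12 + 81.17×10 + 862.22×8 + 1872.65×2 = 2142.96 + 811.7 + 6897.76 + 3745.3 = 13597.72
Index = 15381.56 / 13597.72 × 100 = 113.1187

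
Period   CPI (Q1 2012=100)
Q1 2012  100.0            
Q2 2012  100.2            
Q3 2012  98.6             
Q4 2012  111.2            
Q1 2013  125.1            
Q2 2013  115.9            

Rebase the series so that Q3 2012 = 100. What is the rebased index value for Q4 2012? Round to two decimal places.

112.78

Rebased(Q4 2012) = 111.2 / 98.6 × 100 = 112.7789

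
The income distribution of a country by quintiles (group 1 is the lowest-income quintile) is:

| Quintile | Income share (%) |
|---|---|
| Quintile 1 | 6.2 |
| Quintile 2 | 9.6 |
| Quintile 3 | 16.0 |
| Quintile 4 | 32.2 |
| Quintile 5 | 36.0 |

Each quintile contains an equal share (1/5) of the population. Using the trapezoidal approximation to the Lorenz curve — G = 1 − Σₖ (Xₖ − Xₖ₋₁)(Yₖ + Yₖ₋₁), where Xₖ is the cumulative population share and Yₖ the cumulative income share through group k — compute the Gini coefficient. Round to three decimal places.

Cumulative income shares Yₖ: 0.0620, 0.1580, 0.3180, 0.6400, 1.0000
Σ (Xₖ−Xₖ₋₁)(Yₖ+Yₖ₋₁) = (1/5)(0.0620+0.0000) + (1/5)(0.1580+0.0620) + (1/5)(0.3180+0.1580) + (1/5)(0.6400+0.3180) + (1/5)(1.0000+0.6400)
  = 0.0124 + 0.0440 + 0.0952 + 0.1916 + 0.3280 = 0.6712
G = 1 − 0.6712 = 0.3288

0.329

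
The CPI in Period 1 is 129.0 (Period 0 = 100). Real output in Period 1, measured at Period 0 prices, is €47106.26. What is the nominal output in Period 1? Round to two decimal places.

Nominal = Real × (Index/100) = 47106.26 × (129.0/100)
        = 47106.26 × 1.290 = 60767.0754

60767.08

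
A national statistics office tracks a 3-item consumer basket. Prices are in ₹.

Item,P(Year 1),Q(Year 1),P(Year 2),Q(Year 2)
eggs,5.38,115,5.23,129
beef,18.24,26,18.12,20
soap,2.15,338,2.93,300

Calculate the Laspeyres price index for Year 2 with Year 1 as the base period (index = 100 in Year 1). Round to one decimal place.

Laspeyres price index uses base-period quantities as weights.
ΣP(Year 2)·Q(Year 1) = 5.23×115 + 18.12×26 + 2.93×338 = 601.45 + 471.12 + 990.34 = 2062.91
ΣP(Year 1)·Q(Year 1) = 5.38×115 + 18.24×26 + 2.15×338 = 618.7 + 474.24 + 726.7 = 1819.64
Index = 2062.91 / 1819.64 × 100 = 113.3691

113.4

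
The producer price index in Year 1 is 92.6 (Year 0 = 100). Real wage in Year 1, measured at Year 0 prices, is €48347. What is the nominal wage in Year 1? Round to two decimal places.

Nominal = Real × (Index/100) = 48347 × (92.6/100)
        = 48347 × 0.926 = 44769.3220

44769.32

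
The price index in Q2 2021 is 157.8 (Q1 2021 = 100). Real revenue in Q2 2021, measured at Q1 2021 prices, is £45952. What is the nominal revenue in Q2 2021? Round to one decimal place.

72512.3

Nominal = Real × (Index/100) = 45952 × (157.8/100)
        = 45952 × 1.578 = 72512.2560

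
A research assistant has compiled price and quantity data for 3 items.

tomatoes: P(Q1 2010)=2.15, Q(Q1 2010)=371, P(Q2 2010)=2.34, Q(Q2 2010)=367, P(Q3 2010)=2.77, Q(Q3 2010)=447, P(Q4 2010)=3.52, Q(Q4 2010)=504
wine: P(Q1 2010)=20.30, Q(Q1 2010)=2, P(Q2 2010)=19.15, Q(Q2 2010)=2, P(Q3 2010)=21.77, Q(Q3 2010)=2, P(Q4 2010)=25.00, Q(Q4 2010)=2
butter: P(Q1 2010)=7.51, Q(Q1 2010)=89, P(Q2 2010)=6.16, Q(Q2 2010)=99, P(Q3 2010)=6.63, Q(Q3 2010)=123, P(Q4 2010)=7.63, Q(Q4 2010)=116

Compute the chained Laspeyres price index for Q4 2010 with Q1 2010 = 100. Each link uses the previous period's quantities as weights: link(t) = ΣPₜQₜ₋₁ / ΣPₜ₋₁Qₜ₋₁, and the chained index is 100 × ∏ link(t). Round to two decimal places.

134.35

Link Q1 2010→Q2 2010:
ΣP(Q2 2010)Q(Q1 2010) = 2.34×371 + 19.15×2 + 6.16×89 = 868.14 + 38.3 + 548.24 = 1454.68
ΣP(Q1 2010)Q(Q1 2010) = 2.15×371 + 20.30×2 + 7.51×89 = 797.65 + 40.6 + 668.39 = 1506.64
link = 1454.68/1506.64 = 0.965513
Link Q2 2010→Q3 2010:
ΣP(Q3 2010)Q(Q2 2010) = 2.77×367 + 21.77×2 + 6.63×99 = 1016.59 + 43.54 + 656.37 = 1716.5
ΣP(Q2 2010)Q(Q2 2010) = 2.34×367 + 19.15×2 + 6.16×99 = 858.78 + 38.3 + 609.84 = 1506.92
link = 1716.5/1506.92 = 1.139078
Link Q3 2010→Q4 2010:
ΣP(Q4 2010)Q(Q3 2010) = 3.52×447 + 25.00×2 + 7.63×123 = 1573.44 + 50 + 938.49 = 2561.93
ΣP(Q3 2010)Q(Q3 2010) = 2.77×447 + 21.77×2 + 6.63×123 = 1238.19 + 43.54 + 815.49 = 2097.22
link = 2561.93/2097.22 = 1.221584
Chained index = 100 × 0.965513 × 1.139078 × 1.221584 = 134.3491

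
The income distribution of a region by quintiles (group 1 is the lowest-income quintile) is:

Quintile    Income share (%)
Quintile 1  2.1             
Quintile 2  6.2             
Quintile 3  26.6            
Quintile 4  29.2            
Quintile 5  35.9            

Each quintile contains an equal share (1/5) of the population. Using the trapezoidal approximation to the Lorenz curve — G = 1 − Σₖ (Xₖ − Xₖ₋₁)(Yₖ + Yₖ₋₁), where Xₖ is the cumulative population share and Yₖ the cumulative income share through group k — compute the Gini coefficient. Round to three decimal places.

Cumulative income shares Yₖ: 0.0210, 0.0830, 0.3490, 0.6410, 1.0000
Σ (Xₖ−Xₖ₋₁)(Yₖ+Yₖ₋₁) = (1/5)(0.0210+0.0000) + (1/5)(0.0830+0.0210) + (1/5)(0.3490+0.0830) + (1/5)(0.6410+0.3490) + (1/5)(1.0000+0.6410)
  = 0.0042 + 0.0208 + 0.0864 + 0.1980 + 0.3282 = 0.6376
G = 1 − 0.6376 = 0.3624

0.362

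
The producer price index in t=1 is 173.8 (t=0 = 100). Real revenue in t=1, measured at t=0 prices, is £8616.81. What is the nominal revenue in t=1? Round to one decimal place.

14976.0

Nominal = Real × (Index/100) = 8616.81 × (173.8/100)
        = 8616.81 × 1.738 = 14976.0158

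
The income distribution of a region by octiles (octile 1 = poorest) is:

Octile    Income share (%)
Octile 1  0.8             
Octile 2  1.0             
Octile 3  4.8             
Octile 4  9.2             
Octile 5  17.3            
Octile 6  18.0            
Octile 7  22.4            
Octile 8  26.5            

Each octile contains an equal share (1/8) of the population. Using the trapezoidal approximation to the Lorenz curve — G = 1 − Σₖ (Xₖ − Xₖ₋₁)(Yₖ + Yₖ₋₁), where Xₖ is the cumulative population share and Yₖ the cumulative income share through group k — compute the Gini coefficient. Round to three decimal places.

Cumulative income shares Yₖ: 0.0080, 0.0180, 0.0660, 0.1580, 0.3310, 0.5110, 0.7350, 1.0000
Σ (Xₖ−Xₖ₋₁)(Yₖ+Yₖ₋₁) = (1/8)(0.0080+0.0000) + (1/8)(0.0180+0.0080) + (1/8)(0.0660+0.0180) + (1/8)(0.1580+0.0660) + (1/8)(0.3310+0.1580) + (1/8)(0.5110+0.3310) + (1/8)(0.7350+0.5110) + (1/8)(1.0000+0.7350)
  = 0.0010 + 0.0033 + 0.0105 + 0.0280 + 0.0611 + 0.1053 + 0.1557 + 0.2169 = 0.5817
G = 1 − 0.5817 = 0.4183

0.418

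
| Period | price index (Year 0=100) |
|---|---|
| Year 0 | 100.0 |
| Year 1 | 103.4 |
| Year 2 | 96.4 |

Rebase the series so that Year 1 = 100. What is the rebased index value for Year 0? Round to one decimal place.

Rebased(Year 0) = 100.0 / 103.4 × 100 = 96.7118

96.7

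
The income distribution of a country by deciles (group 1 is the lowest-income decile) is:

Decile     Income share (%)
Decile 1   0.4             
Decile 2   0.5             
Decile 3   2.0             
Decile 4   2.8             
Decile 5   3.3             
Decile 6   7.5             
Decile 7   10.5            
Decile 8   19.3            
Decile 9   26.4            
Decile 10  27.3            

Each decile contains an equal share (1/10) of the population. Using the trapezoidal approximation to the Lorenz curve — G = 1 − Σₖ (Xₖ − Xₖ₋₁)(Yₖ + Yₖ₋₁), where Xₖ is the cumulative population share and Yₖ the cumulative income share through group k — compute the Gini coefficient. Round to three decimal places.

Cumulative income shares Yₖ: 0.0040, 0.0090, 0.0290, 0.0570, 0.0900, 0.1650, 0.2700, 0.4630, 0.7270, 1.0000
Σ (Xₖ−Xₖ₋₁)(Yₖ+Yₖ₋₁) = (1/10)(0.0040+0.0000) + (1/10)(0.0090+0.0040) + (1/10)(0.0290+0.0090) + (1/10)(0.0570+0.0290) + (1/10)(0.0900+0.0570) + (1/10)(0.1650+0.0900) + (1/10)(0.2700+0.1650) + (1/10)(0.4630+0.2700) + (1/10)(0.7270+0.4630) + (1/10)(1.0000+0.7270)
  = 0.0004 + 0.0013 + 0.0038 + 0.0086 + 0.0147 + 0.0255 + 0.0435 + 0.0733 + 0.1190 + 0.1727 = 0.4628
G = 1 − 0.4628 = 0.5372

0.537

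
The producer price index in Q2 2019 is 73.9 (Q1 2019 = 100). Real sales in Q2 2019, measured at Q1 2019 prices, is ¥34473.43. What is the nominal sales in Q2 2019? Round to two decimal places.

Nominal = Real × (Index/100) = 34473.43 × (73.9/100)
        = 34473.43 × 0.739 = 25475.8648

25475.86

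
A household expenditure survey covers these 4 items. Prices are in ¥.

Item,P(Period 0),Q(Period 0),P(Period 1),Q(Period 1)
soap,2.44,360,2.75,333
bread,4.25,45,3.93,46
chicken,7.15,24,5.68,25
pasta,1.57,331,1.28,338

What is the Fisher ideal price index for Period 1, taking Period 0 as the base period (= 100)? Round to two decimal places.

97.69

Laspeyres component (base-period weights):
ΣP(Period 1)Q(Period 0) = 2.75×360 + 3.93×45 + 5.68×24 + 1.28×331 = 990 + 176.85 + 136.32 + 423.68 = 1726.85
ΣP(Period 0)Q(Period 0) = 2.44×360 + 4.25×45 + 7.15×24 + 1.57×331 = 878.4 + 191.25 + 171.6 + 519.67 = 1760.92
L = 1726.85 / 1760.92 × 100 = 98.0652
Paasche component (current-period weights):
ΣP(Period 1)Q(Period 1) = 2.75×333 + 3.93×46 + 5.68×25 + 1.28×338 = 915.75 + 180.78 + 142 + 432.64 = 1671.17
ΣP(Period 0)Q(Period 1) = 2.44×333 + 4.25×46 + 7.15×25 + 1.57×338 = 812.52 + 195.5 + 178.75 + 530.66 = 1717.43
P = 1671.17 / 1717.43 × 100 = 97.3064
Fisher = √(L × P) = √(98.0652 × 97.3064) = 97.6851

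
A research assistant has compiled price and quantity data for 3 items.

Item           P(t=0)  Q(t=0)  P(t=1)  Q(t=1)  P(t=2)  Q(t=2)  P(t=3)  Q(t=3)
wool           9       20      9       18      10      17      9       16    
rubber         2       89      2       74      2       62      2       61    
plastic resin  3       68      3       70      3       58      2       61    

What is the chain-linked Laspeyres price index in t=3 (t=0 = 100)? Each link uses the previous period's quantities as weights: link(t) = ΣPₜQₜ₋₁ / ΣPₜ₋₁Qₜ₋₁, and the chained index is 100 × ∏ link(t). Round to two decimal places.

Link t=0→t=1:
ΣP(t=1)Q(t=0) = 9×20 + 2×89 + 3×68 = 180 + 178 + 204 = 562
ΣP(t=0)Q(t=0) = 9×20 + 2×89 + 3×68 = 180 + 178 + 204 = 562
link = 562/562 = 1.000000
Link t=1→t=2:
ΣP(t=2)Q(t=1) = 10×18 + 2×74 + 3×70 = 180 + 148 + 210 = 538
ΣP(t=1)Q(t=1) = 9×18 + 2×74 + 3×70 = 162 + 148 + 210 = 520
link = 538/520 = 1.034615
Link t=2→t=3:
ΣP(t=3)Q(t=2) = 9×17 + 2×62 + 2×58 = 153 + 124 + 116 = 393
ΣP(t=2)Q(t=2) = 10×17 + 2×62 + 3×58 = 170 + 124 + 174 = 468
link = 393/468 = 0.839744
Chained index = 100 × 1.000000 × 1.034615 × 0.839744 = 86.8812

86.88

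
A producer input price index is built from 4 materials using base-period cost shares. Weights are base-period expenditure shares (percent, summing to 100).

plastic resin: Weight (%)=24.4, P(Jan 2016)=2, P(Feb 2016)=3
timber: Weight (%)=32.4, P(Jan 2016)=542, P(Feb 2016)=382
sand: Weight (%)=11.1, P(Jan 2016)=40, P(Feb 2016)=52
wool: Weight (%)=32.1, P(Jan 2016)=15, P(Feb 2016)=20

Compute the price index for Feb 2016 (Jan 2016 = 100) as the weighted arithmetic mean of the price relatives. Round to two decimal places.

plastic resin: 24.4 × (3/2) = 24.4 × 1.500000 = 36.6000
timber: 32.4 × (382/542) = 32.4 × 0.704797 = 22.8354
sand: 11.1 × (52/40) = 11.1 × 1.300000 = 14.4300
wool: 32.1 × (20/15) = 32.1 × 1.333333 = 42.8000
Index = Σ wᵢ·(p₁ᵢ/p₀ᵢ) = 36.6000 + 22.8354 + 14.4300 + 42.8000 = 116.6654

116.67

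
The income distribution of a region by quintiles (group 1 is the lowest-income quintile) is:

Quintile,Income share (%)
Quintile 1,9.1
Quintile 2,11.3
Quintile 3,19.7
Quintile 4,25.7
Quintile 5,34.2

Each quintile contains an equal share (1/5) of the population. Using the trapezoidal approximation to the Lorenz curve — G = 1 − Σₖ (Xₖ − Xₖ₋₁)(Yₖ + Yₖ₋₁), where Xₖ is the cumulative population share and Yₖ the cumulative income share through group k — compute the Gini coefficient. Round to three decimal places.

0.258

Cumulative income shares Yₖ: 0.0910, 0.2040, 0.4010, 0.6580, 1.0000
Σ (Xₖ−Xₖ₋₁)(Yₖ+Yₖ₋₁) = (1/5)(0.0910+0.0000) + (1/5)(0.2040+0.0910) + (1/5)(0.4010+0.2040) + (1/5)(0.6580+0.4010) + (1/5)(1.0000+0.6580)
  = 0.0182 + 0.0590 + 0.1210 + 0.2118 + 0.3316 = 0.7416
G = 1 − 0.7416 = 0.2584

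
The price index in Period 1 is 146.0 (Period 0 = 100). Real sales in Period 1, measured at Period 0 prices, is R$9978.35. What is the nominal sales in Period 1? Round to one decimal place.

Nominal = Real × (Index/100) = 9978.35 × (146.0/100)
        = 9978.35 × 1.460 = 14568.3910

14568.4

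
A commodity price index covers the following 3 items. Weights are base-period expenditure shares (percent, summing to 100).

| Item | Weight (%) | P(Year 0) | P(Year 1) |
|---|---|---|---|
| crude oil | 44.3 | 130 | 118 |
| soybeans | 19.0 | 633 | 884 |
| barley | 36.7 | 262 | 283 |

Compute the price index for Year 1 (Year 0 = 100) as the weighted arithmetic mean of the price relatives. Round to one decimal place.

106.4

crude oil: 44.3 × (118/130) = 44.3 × 0.907692 = 40.2108
soybeans: 19.0 × (884/633) = 19.0 × 1.396524 = 26.5340
barley: 36.7 × (283/262) = 36.7 × 1.080153 = 39.6416
Index = Σ wᵢ·(p₁ᵢ/p₀ᵢ) = 40.2108 + 26.5340 + 39.6416 = 106.3863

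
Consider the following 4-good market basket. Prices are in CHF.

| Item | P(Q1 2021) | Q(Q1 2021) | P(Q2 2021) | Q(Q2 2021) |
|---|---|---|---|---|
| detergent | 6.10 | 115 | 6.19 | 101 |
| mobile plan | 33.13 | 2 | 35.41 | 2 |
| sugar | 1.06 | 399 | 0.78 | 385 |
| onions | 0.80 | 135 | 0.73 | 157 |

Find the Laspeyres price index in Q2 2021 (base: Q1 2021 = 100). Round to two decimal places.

91.82

Laspeyres price index uses base-period quantities as weights.
ΣP(Q2 2021)·Q(Q1 2021) = 6.19×115 + 35.41×2 + 0.78×399 + 0.73×135 = 711.85 + 70.82 + 311.22 + 98.55 = 1192.44
ΣP(Q1 2021)·Q(Q1 2021) = 6.10×115 + 33.13×2 + 1.06×399 + 0.80×135 = 701.5 + 66.26 + 422.94 + 108 = 1298.7
Index = 1192.44 / 1298.7 × 100 = 91.8180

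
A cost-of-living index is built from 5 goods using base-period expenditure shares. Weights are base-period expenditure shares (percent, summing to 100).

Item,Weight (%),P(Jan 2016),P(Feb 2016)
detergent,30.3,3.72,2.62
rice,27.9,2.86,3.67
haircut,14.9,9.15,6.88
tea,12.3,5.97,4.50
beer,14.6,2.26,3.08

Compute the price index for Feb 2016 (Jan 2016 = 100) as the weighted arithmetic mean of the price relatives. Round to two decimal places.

97.51

detergent: 30.3 × (2.62/3.72) = 30.3 × 0.704301 = 21.3403
rice: 27.9 × (3.67/2.86) = 27.9 × 1.283217 = 35.8017
haircut: 14.9 × (6.88/9.15) = 14.9 × 0.751913 = 11.2035
tea: 12.3 × (4.50/5.97) = 12.3 × 0.753769 = 9.2714
beer: 14.6 × (3.08/2.26) = 14.6 × 1.362832 = 19.8973
Index = Σ wᵢ·(p₁ᵢ/p₀ᵢ) = 21.3403 + 35.8017 + 11.2035 + 9.2714 + 19.8973 = 97.5143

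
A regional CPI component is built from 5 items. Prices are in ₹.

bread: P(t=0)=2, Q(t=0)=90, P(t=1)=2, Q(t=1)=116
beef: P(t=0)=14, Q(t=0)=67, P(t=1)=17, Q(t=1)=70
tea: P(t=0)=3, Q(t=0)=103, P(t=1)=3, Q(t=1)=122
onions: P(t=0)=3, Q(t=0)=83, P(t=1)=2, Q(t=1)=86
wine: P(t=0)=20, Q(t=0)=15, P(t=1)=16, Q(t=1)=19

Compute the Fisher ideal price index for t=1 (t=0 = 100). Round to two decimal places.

Laspeyres component (base-period weights):
ΣP(t=1)Q(t=0) = 2×90 + 17×67 + 3×103 + 2×83 + 16×15 = 180 + 1139 + 309 + 166 + 240 = 2034
ΣP(t=0)Q(t=0) = 2×90 + 14×67 + 3×103 + 3×83 + 20×15 = 180 + 938 + 309 + 249 + 300 = 1976
L = 2034 / 1976 × 100 = 102.9352
Paasche component (current-period weights):
ΣP(t=1)Q(t=1) = 2×116 + 17×70 + 3×122 + 2×86 + 16×19 = 232 + 1190 + 366 + 172 + 304 = 2264
ΣP(t=0)Q(t=1) = 2×116 + 14×70 + 3×122 + 3×86 + 20×19 = 232 + 980 + 366 + 258 + 380 = 2216
P = 2264 / 2216 × 100 = 102.1661
Fisher = √(L × P) = √(102.9352 × 102.1661) = 102.5499

102.55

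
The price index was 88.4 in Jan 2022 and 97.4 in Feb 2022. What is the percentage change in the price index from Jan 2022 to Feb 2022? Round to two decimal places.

10.18%

Change = (97.4 − 88.4) / 88.4 × 100
       = 9.0 / 88.4 × 100 = 10.1810%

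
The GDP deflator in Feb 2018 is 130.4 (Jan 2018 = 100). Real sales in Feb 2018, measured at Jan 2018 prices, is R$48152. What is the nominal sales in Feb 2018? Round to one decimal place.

Nominal = Real × (Index/100) = 48152 × (130.4/100)
        = 48152 × 1.304 = 62790.2080

62790.2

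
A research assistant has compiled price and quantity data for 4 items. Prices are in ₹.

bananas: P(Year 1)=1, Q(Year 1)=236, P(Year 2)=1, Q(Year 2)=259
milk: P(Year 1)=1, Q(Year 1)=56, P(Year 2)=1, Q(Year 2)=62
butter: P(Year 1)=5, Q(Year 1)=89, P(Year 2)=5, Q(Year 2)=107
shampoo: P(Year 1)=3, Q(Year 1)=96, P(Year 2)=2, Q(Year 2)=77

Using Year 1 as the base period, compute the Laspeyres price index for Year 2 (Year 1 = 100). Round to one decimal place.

90.6

Laspeyres price index uses base-period quantities as weights.
ΣP(Year 2)·Q(Year 1) = 1×236 + 1×56 + 5×89 + 2×96 = 236 + 56 + 445 + 192 = 929
ΣP(Year 1)·Q(Year 1) = 1×236 + 1×56 + 5×89 + 3×96 = 236 + 56 + 445 + 288 = 1025
Index = 929 / 1025 × 100 = 90.6341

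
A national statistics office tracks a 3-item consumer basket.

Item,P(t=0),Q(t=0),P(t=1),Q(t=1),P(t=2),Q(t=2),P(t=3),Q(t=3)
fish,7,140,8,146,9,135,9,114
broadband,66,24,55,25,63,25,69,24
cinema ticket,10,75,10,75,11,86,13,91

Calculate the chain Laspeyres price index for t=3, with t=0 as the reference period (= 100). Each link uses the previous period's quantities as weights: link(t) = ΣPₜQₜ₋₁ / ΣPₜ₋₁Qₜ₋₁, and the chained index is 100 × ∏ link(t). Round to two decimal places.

Link t=0→t=1:
ΣP(t=1)Q(t=0) = 8×140 + 55×24 + 10×75 = 1120 + 1320 + 750 = 3190
ΣP(t=0)Q(t=0) = 7×140 + 66×24 + 10×75 = 980 + 1584 + 750 = 3314
link = 3190/3314 = 0.962583
Link t=1→t=2:
ΣP(t=2)Q(t=1) = 9×146 + 63×25 + 11×75 = 1314 + 1575 + 825 = 3714
ΣP(t=1)Q(t=1) = 8×146 + 55×25 + 10×75 = 1168 + 1375 + 750 = 3293
link = 3714/3293 = 1.127847
Link t=2→t=3:
ΣP(t=3)Q(t=2) = 9×135 + 69×25 + 13×86 = 1215 + 1725 + 1118 = 4058
ΣP(t=2)Q(t=2) = 9×135 + 63×25 + 11×86 = 1215 + 1575 + 946 = 3736
link = 4058/3736 = 1.086188
Chained index = 100 × 0.962583 × 1.127847 × 1.086188 = 117.9216

117.92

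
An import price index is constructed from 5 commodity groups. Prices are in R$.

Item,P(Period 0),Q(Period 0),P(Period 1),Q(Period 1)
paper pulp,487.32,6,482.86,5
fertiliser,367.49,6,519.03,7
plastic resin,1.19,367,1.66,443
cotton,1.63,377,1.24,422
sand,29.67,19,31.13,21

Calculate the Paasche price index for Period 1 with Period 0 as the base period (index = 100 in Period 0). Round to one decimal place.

Paasche price index uses current-period quantities as weights.
ΣP(Period 1)·Q(Period 1) = 482.86×5 + 519.03×7 + 1.66×443 + 1.24×422 + 31.13×21 = 2414.3 + 3633.21 + 735.38 + 523.28 + 653.73 = 7959.9
ΣP(Period 0)·Q(Period 1) = 487.32×5 + 367.49×7 + 1.19×443 + 1.63×422 + 29.67×21 = 2436.6 + 2572.43 + 527.17 + 687.86 + 623.07 = 6847.13
Index = 7959.9 / 6847.13 × 100 = 116.2516

116.3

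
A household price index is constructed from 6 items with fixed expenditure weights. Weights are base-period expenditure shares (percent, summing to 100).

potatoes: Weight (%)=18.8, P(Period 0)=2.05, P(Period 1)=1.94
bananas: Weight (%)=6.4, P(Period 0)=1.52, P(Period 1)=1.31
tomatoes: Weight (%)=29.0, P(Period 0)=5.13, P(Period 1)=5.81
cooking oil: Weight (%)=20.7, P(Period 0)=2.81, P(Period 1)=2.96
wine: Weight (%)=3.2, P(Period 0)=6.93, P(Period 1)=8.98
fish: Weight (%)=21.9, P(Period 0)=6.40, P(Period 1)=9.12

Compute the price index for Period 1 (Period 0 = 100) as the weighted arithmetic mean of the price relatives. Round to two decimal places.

potatoes: 18.8 × (1.94/2.05) = 18.8 × 0.946341 = 17.7912
bananas: 6.4 × (1.31/1.52) = 6.4 × 0.861842 = 5.5158
tomatoes: 29.0 × (5.81/5.13) = 29.0 × 1.132554 = 32.8441
cooking oil: 20.7 × (2.96/2.81) = 20.7 × 1.053381 = 21.8050
wine: 3.2 × (8.98/6.93) = 3.2 × 1.295815 = 4.1466
fish: 21.9 × (9.12/6.40) = 21.9 × 1.425000 = 31.2075
Index = Σ wᵢ·(p₁ᵢ/p₀ᵢ) = 17.7912 + 5.5158 + 32.8441 + 21.8050 + 4.1466 + 31.2075 = 113.3102

113.31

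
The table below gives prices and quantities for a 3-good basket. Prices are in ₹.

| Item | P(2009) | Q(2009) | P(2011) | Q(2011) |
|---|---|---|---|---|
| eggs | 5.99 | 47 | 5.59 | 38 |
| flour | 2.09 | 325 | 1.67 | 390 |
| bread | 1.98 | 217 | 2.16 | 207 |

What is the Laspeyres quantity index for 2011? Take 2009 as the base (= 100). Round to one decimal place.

Laspeyres quantity index uses base-period prices as weights.
ΣP(2009)·Q(2011) = 5.99×38 + 2.09×390 + 1.98×207 = 227.62 + 815.1 + 409.86 = 1452.58
ΣP(2009)·Q(2009) = 5.99×47 + 2.09×325 + 1.98×217 = 281.53 + 679.25 + 429.66 = 1390.44
Index = 1452.58 / 1390.44 × 100 = 104.4691

104.5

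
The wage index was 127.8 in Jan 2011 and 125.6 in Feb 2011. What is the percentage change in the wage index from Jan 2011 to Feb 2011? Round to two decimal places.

Change = (125.6 − 127.8) / 127.8 × 100
       = -2.2 / 127.8 × 100 = -1.7214%

-1.72%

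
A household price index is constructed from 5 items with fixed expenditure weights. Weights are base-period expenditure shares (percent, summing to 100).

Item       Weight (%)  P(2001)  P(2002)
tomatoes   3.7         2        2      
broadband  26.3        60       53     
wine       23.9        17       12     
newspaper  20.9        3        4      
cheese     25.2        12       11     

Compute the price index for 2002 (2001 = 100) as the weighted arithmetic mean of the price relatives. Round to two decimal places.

94.77

tomatoes: 3.7 × (2/2) = 3.7 × 1.000000 = 3.7000
broadband: 26.3 × (53/60) = 26.3 × 0.883333 = 23.2317
wine: 23.9 × (12/17) = 23.9 × 0.705882 = 16.8706
newspaper: 20.9 × (4/3) = 20.9 × 1.333333 = 27.8667
cheese: 25.2 × (11/12) = 25.2 × 0.916667 = 23.1000
Index = Σ wᵢ·(p₁ᵢ/p₀ᵢ) = 3.7000 + 23.2317 + 16.8706 + 27.8667 + 23.1000 = 94.7689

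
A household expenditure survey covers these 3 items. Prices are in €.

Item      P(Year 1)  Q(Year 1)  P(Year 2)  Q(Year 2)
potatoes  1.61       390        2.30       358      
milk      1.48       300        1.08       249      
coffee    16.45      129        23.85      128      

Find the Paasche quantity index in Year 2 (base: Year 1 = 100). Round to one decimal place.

Paasche quantity index uses current-period prices as weights.
ΣP(Year 2)·Q(Year 2) = 2.30×358 + 1.08×249 + 23.85×128 = 823.4 + 268.92 + 3052.8 = 4145.12
ΣP(Year 2)·Q(Year 1) = 2.30×390 + 1.08×300 + 23.85×129 = 897 + 324 + 3076.65 = 4297.65
Index = 4145.12 / 4297.65 × 100 = 96.4509

96.5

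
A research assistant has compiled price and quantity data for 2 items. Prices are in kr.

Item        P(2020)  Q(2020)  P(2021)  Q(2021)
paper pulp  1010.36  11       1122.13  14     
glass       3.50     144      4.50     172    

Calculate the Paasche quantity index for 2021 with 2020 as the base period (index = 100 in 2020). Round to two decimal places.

Paasche quantity index uses current-period prices as weights.
ΣP(2021)·Q(2021) = 1122.13×14 + 4.50×172 = 15709.82 + 774 = 16483.82
ΣP(2021)·Q(2020) = 1122.13×11 + 4.50×144 = 12343.43 + 648 = 12991.43
Index = 16483.82 / 12991.43 × 100 = 126.8823

126.88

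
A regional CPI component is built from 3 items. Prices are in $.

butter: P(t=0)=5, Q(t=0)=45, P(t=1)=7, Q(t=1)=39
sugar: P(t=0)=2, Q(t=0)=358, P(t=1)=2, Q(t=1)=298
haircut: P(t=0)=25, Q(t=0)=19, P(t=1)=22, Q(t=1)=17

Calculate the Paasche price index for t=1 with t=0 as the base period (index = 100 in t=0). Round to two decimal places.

102.22

Paasche price index uses current-period quantities as weights.
ΣP(t=1)·Q(t=1) = 7×39 + 2×298 + 22×17 = 273 + 596 + 374 = 1243
ΣP(t=0)·Q(t=1) = 5×39 + 2×298 + 25×17 = 195 + 596 + 425 = 1216
Index = 1243 / 1216 × 100 = 102.2204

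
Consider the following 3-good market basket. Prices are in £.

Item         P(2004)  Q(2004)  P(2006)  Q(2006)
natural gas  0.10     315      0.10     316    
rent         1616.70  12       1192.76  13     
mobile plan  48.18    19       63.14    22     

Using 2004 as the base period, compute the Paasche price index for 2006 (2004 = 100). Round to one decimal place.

76.6

Paasche price index uses current-period quantities as weights.
ΣP(2006)·Q(2006) = 0.10×316 + 1192.76×13 + 63.14×22 = 31.6 + 15505.88 + 1389.08 = 16926.56
ΣP(2004)·Q(2006) = 0.10×316 + 1616.70×13 + 48.18×22 = 31.6 + 21017.1 + 1059.96 = 22108.66
Index = 16926.56 / 22108.66 × 100 = 76.5608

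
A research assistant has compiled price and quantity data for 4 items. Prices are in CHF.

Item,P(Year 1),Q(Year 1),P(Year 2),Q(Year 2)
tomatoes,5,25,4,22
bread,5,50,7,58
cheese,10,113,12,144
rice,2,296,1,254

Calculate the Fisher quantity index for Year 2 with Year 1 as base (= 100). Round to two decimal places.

Laspeyres component (base-period weights):
ΣP(Year 1)Q(Year 2) = 5×22 + 5×58 + 10×144 + 2×254 = 110 + 290 + 1440 + 508 = 2348
ΣP(Year 1)Q(Year 1) = 5×25 + 5×50 + 10×113 + 2×296 = 125 + 250 + 1130 + 592 = 2097
L = 2348 / 2097 × 100 = 111.9695
Paasche component (current-period weights):
ΣP(Year 2)Q(Year 2) = 4×22 + 7×58 + 12×144 + 1×254 = 88 + 406 + 1728 + 254 = 2476
ΣP(Year 2)Q(Year 1) = 4×25 + 7×50 + 12×113 + 1×296 = 100 + 350 + 1356 + 296 = 2102
P = 2476 / 2102 × 100 = 117.7926
Fisher = √(L × P) = √(111.9695 × 117.7926) = 114.8441

114.84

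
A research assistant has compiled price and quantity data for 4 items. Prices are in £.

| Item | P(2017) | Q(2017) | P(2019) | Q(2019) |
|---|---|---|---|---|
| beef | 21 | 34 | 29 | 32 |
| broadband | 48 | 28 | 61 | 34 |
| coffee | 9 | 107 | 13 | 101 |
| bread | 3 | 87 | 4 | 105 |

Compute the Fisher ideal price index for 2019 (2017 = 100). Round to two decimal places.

134.64

Laspeyres component (base-period weights):
ΣP(2019)Q(2017) = 29×34 + 61×28 + 13×107 + 4×87 = 986 + 1708 + 1391 + 348 = 4433
ΣP(2017)Q(2017) = 21×34 + 48×28 + 9×107 + 3×87 = 714 + 1344 + 963 + 261 = 3282
L = 4433 / 3282 × 100 = 135.0701
Paasche component (current-period weights):
ΣP(2019)Q(2019) = 29×32 + 61×34 + 13×101 + 4×105 = 928 + 2074 + 1313 + 420 = 4735
ΣP(2017)Q(2019) = 21×32 + 48×34 + 9×101 + 3×105 = 672 + 1632 + 909 + 315 = 3528
P = 4735 / 3528 × 100 = 134.2120
Fisher = √(L × P) = √(135.0701 × 134.2120) = 134.6404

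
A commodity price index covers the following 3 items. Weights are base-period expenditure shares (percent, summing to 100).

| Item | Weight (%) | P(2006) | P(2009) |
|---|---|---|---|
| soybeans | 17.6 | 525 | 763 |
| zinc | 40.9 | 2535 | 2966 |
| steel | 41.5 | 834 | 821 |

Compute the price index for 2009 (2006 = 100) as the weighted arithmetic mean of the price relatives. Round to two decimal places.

114.29

soybeans: 17.6 × (763/525) = 17.6 × 1.453333 = 25.5787
zinc: 40.9 × (2966/2535) = 40.9 × 1.170020 = 47.8538
steel: 41.5 × (821/834) = 41.5 × 0.984412 = 40.8531
Index = Σ wᵢ·(p₁ᵢ/p₀ᵢ) = 25.5787 + 47.8538 + 40.8531 = 114.2856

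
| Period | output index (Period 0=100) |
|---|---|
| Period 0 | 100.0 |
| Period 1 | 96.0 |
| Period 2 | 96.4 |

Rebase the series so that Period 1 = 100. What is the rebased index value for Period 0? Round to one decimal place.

Rebased(Period 0) = 100.0 / 96.0 × 100 = 104.1667

104.2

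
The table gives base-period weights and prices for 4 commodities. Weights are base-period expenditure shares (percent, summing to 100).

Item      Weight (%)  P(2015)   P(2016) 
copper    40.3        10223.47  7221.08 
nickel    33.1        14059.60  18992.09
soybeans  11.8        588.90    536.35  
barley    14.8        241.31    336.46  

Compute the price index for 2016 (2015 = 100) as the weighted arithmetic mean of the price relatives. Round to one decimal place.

copper: 40.3 × (7221.08/10223.47) = 40.3 × 0.706324 = 28.4648
nickel: 33.1 × (18992.09/14059.60) = 33.1 × 1.350827 = 44.7124
soybeans: 11.8 × (536.35/588.90) = 11.8 × 0.910766 = 10.7470
barley: 14.8 × (336.46/241.31) = 14.8 × 1.394306 = 20.6357
Index = Σ wᵢ·(p₁ᵢ/p₀ᵢ) = 28.4648 + 44.7124 + 10.7470 + 20.6357 = 104.5600

104.6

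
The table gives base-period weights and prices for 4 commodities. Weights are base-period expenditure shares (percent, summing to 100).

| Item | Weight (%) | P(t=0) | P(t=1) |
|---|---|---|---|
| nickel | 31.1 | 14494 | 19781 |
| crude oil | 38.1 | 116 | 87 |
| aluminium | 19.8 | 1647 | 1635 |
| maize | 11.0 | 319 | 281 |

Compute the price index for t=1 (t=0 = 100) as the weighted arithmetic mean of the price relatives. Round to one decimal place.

100.4

nickel: 31.1 × (19781/14494) = 31.1 × 1.364772 = 42.4444
crude oil: 38.1 × (87/116) = 38.1 × 0.750000 = 28.5750
aluminium: 19.8 × (1635/1647) = 19.8 × 0.992714 = 19.6557
maize: 11.0 × (281/319) = 11.0 × 0.880878 = 9.6897
Index = Σ wᵢ·(p₁ᵢ/p₀ᵢ) = 42.4444 + 28.5750 + 19.6557 + 9.6897 = 100.3648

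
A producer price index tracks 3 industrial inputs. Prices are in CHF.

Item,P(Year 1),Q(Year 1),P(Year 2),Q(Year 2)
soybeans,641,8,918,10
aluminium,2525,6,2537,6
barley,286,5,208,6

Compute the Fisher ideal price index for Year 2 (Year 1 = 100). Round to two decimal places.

109.47

Laspeyres component (base-period weights):
ΣP(Year 2)Q(Year 1) = 918×8 + 2537×6 + 208×5 = 7344 + 15222 + 1040 = 23606
ΣP(Year 1)Q(Year 1) = 641×8 + 2525×6 + 286×5 = 5128 + 15150 + 1430 = 21708
L = 23606 / 21708 × 100 = 108.7433
Paasche component (current-period weights):
ΣP(Year 2)Q(Year 2) = 918×10 + 2537×6 + 208×6 = 9180 + 15222 + 1248 = 25650
ΣP(Year 1)Q(Year 2) = 641×10 + 2525×6 + 286×6 = 6410 + 15150 + 1716 = 23276
P = 25650 / 23276 × 100 = 110.1993
Fisher = √(L × P) = √(108.7433 × 110.1993) = 109.4689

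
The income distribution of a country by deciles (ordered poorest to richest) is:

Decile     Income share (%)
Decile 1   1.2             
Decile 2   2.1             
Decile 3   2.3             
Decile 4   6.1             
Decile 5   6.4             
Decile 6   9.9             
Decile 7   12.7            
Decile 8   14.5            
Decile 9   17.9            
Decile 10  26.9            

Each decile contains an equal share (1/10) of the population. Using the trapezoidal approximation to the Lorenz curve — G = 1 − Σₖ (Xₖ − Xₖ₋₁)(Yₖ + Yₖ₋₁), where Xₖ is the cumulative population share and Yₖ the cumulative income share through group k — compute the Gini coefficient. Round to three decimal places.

Cumulative income shares Yₖ: 0.0120, 0.0330, 0.0560, 0.1170, 0.1810, 0.2800, 0.4070, 0.5520, 0.7310, 1.0000
Σ (Xₖ−Xₖ₋₁)(Yₖ+Yₖ₋₁) = (1/10)(0.0120+0.0000) + (1/10)(0.0330+0.0120) + (1/10)(0.0560+0.0330) + (1/10)(0.1170+0.0560) + (1/10)(0.1810+0.1170) + (1/10)(0.2800+0.1810) + (1/10)(0.4070+0.2800) + (1/10)(0.5520+0.4070) + (1/10)(0.7310+0.5520) + (1/10)(1.0000+0.7310)
  = 0.0012 + 0.0045 + 0.0089 + 0.0173 + 0.0298 + 0.0461 + 0.0687 + 0.0959 + 0.1283 + 0.1731 = 0.5738
G = 1 − 0.5738 = 0.4262

0.426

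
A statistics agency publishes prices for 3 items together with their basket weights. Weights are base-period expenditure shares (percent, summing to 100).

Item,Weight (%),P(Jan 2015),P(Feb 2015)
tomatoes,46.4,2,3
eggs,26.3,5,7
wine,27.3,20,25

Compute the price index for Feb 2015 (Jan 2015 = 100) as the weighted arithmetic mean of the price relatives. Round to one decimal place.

tomatoes: 46.4 × (3/2) = 46.4 × 1.500000 = 69.6000
eggs: 26.3 × (7/5) = 26.3 × 1.400000 = 36.8200
wine: 27.3 × (25/20) = 27.3 × 1.250000 = 34.1250
Index = Σ wᵢ·(p₁ᵢ/p₀ᵢ) = 69.6000 + 36.8200 + 34.1250 = 140.5450

140.5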